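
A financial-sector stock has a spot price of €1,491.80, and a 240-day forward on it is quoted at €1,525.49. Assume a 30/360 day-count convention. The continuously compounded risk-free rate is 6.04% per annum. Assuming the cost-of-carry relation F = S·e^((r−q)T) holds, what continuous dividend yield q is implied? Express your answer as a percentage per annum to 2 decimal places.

From F = S·e^((r−q)T): (r − q) = ln(F/S)/T
ln(1525.49/1491.80) = ln(1.022583) = 0.022332
(r − q) = 0.022332 / (240/360) = 0.033498
q = r − ln(F/S)/T = 0.0604 − 0.033498 = 0.026902
q = 2.69%

2.69%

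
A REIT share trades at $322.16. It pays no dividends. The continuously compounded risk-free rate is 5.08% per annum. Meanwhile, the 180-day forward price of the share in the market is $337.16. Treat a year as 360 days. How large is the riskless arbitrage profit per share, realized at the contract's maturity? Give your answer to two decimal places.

$6.71 per share

Fair forward: F* = S·e^(carry·T), with carry = r = 0.0508
F* = 322.16 · e^(0.0508 × 180/360) = 322.16 · e^0.025400 = 322.16 × 1.025725 = $330.4476
Market $337.16 > fair $330.4476: forward overpriced → cash-and-carry (buy spot, short the forward).
At maturity, profit = |F_mkt − F*| = |337.16 − 330.4476| = $6.71 per share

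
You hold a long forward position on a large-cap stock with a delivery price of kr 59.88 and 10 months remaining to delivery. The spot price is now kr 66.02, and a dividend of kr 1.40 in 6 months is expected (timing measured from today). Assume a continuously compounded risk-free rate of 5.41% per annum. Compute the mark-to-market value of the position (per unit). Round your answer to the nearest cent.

PV(remaining dividends) I = 1.40·e^(−0.0541·6/12) = 1.3626
Current forward F = (S − I)·e^(rT) = (66.02 − 1.3626)·e^(0.0541·10/12) = 64.6574 × 1.046115 = 67.6391
Value (long) = (F − K)·e^(−rT) = (67.6391 − 59.88) × 0.955918 = 7.4171
Value = kr 7.42

kr 7.42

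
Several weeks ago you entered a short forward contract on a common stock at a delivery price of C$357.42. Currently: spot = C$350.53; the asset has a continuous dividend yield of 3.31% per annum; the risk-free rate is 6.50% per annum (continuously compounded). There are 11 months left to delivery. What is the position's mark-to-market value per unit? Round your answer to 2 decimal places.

-C$3.31

Current fair forward for the remaining 11 months: F = S·e^((r − q)·T), (r − q) = 0.0650 − 0.0331 = 0.0319
F = 350.53 · e^(0.0319 × 11/12) = 350.53 × 1.029673 = 360.9313
Value of long forward = (F − K)·e^(−rT) = (360.9313 − 357.42) · e^(−0.0650·11/12)
= 3.5113 × 0.942157 = 3.31
Short position value = −(long value) = -C$3.31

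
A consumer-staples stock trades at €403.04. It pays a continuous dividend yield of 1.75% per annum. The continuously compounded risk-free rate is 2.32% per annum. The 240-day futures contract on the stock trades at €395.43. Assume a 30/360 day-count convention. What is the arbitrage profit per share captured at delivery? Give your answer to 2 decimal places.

Fair futures: F* = S·e^(carry·T), with carry = (r − q) = 0.0232 − 0.0175 = 0.0057
F* = 403.04 · e^(0.0057 × 240/360) = 403.04 · e^0.003800 = 403.04 × 1.003807 = €404.5744
Market €395.43 < fair €404.5744: forward underpriced → reverse cash-and-carry (short spot, go long the forward).
At maturity, profit = |F_mkt − F*| = |395.43 − 404.5744| = €9.14 per share

€9.14 per share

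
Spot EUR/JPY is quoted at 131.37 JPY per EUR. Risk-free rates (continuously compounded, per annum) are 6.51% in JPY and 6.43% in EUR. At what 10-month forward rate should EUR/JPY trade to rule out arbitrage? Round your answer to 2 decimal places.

F = S·e^((r_JPY − r_EUR)T) = 131.37 · e^((0.0651 − 0.0643) × 10/12)
= 131.37 · e^0.000667 = 131.37 × 1.000667
F = 131.46 JPY per EUR

131.46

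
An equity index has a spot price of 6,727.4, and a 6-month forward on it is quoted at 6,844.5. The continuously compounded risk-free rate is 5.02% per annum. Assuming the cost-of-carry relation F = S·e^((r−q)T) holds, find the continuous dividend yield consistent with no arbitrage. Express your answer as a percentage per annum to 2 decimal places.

1.57%

From F = S·e^((r−q)T): (r − q) = ln(F/S)/T
ln(6844.5/6727.4) = ln(1.017406) = 0.017256
(r − q) = 0.017256 / (6/12) = 0.034512
q = r − ln(F/S)/T = 0.0502 − 0.034512 = 0.015688
q = 1.57%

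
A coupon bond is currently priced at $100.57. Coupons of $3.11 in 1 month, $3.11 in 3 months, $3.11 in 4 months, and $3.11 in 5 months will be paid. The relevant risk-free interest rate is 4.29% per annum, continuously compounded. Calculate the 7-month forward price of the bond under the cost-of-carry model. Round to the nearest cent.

$90.51

PV(coupons) I = 3.11·e^(−0.0429·1/12) + 3.11·e^(−0.0429·3/12) + 3.11·e^(−0.0429·4/12) + 3.11·e^(−0.0429·5/12)
I = 3.0989 + 3.0768 + 3.0658 + 3.0549 = 12.2964
F = (S − I)·e^(rT) = (100.57 − 12.2964) · e^(0.0429·7/12)
= 88.2736 · e^0.025025 = 88.2736 × 1.025341 = $90.51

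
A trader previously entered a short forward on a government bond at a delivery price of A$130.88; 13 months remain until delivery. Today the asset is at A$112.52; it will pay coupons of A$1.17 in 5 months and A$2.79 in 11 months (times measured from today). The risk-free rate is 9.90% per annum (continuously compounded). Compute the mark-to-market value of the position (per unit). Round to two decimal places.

A$8.72

PV(remaining coupons) I = 1.17·e^(−0.0990·5/12) + 2.79·e^(−0.0990·11/12) = 3.6707
Current forward F = (S − I)·e^(rT) = (112.52 − 3.6707)·e^(0.0990·13/12) = 108.8493 × 1.113213 = 121.1725
Value (long) = (F − K)·e^(−rT) = (121.1725 − 130.88) × 0.898301 = -8.7203
Short position value = −(long value) = A$8.72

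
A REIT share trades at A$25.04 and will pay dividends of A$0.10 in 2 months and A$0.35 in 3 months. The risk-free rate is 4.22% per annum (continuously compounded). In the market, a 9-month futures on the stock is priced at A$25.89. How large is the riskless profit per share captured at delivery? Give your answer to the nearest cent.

PV(dividends) I = 0.10·e^(−0.0422·2/12) + 0.35·e^(−0.0422·3/12) = 0.4456
Fair futures F* = (S − I)·e^(rT) = (25.04 − 0.4456)·e^0.031650 = 24.5944 × 1.032156 = 25.3853
Market A$25.89 > fair 25.3853: forward overpriced → cash-and-carry (borrow at r, buy the stock and collect the dividends, short the forward).
Profit at T = |F_mkt − F*| = |25.89 − 25.3853| = A$0.50 per share

A$0.50 per share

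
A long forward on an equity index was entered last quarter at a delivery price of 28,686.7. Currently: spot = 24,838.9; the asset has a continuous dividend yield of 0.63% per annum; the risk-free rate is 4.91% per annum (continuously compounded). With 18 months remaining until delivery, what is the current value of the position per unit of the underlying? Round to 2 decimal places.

-2044.57

Current fair forward for the remaining 18 months: F = S·e^((r − q)·T), (r − q) = 0.0491 − 0.0063 = 0.0428
F = 24838.9 · e^(0.0428 × 18/12) = 24838.9 × 1.06630564 = 26485.8592
Value of long forward = (F − K)·e^(−rT) = (26485.8592 − 28686.7) · e^(−0.0491·18/12)
= -2200.8408 × 0.92899679 = -2044.57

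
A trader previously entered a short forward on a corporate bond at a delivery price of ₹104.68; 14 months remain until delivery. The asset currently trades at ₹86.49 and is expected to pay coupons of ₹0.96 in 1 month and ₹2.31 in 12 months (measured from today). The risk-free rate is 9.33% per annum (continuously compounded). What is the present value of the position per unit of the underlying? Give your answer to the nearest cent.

₹10.45

PV(remaining coupons) I = 0.96·e^(−0.0933·1/12) + 2.31·e^(−0.0933·12/12) = 3.0568
Current forward F = (S − I)·e^(rT) = (86.49 − 3.0568)·e^(0.0933·14/12) = 83.4332 × 1.114995 = 93.0276
Value (long) = (F − K)·e^(−rT) = (93.0276 − 104.68) × 0.896865 = -10.4506
Short position value = −(long value) = ₹10.45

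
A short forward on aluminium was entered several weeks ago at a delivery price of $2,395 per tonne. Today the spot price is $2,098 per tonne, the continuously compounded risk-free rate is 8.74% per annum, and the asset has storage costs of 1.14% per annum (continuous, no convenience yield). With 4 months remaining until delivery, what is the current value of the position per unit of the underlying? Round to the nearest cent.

$220.24 per tonne

Current fair forward for the remaining 4 months: F = S·e^((r + u)·T), (r + u) = 0.0874 + 0.0114 = 0.0988
F = 2098 · e^(0.0988 × 4/12) = 2098 × 1.03348164 = 2168.2445
Value of long forward = (F − K)·e^(−rT) = (2168.2445 − 2395) · e^(−0.0874·4/12)
= -226.7555 × 0.97128695 = -220.24
Short position value = −(long value) = $220.24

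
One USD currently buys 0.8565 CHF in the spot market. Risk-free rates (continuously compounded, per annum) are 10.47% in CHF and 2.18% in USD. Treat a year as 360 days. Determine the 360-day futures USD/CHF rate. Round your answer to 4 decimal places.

0.9305

F = S·e^((r_CHF − r_USD)T) = 0.8565 · e^((0.1047 − 0.0218) × 360/360)
= 0.8565 · e^0.082900 = 0.8565 × 1.086433
F = 0.9305 CHF per USD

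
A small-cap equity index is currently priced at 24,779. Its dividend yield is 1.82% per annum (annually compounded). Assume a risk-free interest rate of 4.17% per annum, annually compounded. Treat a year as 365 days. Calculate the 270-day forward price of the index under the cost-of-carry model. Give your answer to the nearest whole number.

25,201

F = S · (1+r)^T / (1+q)^T
= 24779 × 1.030682 / 1.013431 = 24779 × 1.017022
F = 25,201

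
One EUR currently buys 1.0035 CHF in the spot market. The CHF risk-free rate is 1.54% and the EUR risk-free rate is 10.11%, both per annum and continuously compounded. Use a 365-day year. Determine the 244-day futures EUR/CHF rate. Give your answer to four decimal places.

F = S·e^((r_CHF − r_EUR)T) = 1.0035 · e^((0.0154 − 0.1011) × 244/365)
= 1.0035 · e^-0.057290 = 1.0035 × 0.944320
F = 0.9476 CHF per EUR

0.9476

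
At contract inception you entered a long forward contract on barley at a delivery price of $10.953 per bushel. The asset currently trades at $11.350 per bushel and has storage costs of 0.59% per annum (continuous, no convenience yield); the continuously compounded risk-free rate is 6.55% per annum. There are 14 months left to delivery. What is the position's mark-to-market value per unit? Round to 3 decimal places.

$1.281 per bushel

Current fair forward for the remaining 14 months: F = S·e^((r + u)·T), (r + u) = 0.0655 + 0.0059 = 0.0714
F = 11.350 · e^(0.0714 × 14/12) = 11.350 × 1.086868 = 12.3360
Value of long forward = (F − K)·e^(−rT) = (12.3360 − 10.953) · e^(−0.0655·14/12)
= 1.3830 × 0.926430 = 1.281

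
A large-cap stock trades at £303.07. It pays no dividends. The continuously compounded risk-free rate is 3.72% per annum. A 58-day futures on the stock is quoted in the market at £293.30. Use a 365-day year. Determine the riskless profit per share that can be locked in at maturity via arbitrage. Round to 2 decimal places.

£11.57 per share

Fair futures: F* = S·e^(carry·T), with carry = r = 0.0372
F* = 303.07 · e^(0.0372 × 58/365) = 303.07 · e^0.005911 = 303.07 × 1.005929 = £304.8669
Market £293.30 < fair £304.8669: forward underpriced → reverse cash-and-carry (short spot, go long the forward).
At maturity, profit = |F_mkt − F*| = |293.30 − 304.8669| = £11.57 per share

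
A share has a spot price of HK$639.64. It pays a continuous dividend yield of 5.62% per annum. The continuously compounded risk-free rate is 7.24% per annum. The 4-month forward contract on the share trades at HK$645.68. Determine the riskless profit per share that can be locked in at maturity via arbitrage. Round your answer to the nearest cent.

HK$2.58 per share

Fair forward: F* = S·e^(carry·T), with carry = (r − q) = 0.0724 − 0.0562 = 0.0162
F* = 639.64 · e^(0.0162 × 4/12) = 639.64 · e^0.005400 = 639.64 × 1.005415 = HK$643.1037
Market HK$645.68 > fair HK$643.1037: forward overpriced → cash-and-carry (buy spot, short the forward).
At maturity, profit = |F_mkt − F*| = |645.68 − 643.1037| = HK$2.58 per share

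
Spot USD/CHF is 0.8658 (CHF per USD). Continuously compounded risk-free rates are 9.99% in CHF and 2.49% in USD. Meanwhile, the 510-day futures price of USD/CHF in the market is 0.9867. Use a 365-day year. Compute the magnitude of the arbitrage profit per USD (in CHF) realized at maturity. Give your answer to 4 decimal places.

0.0252 per USD (in CHF)

Fair futures: F* = S·e^(carry·T), with carry = (r_CHF − r_USD) = 0.0999 − 0.0249 = 0.0750
F* = 0.8658 · e^(0.0750 × 510/365) = 0.8658 · e^0.104795 = 0.8658 × 1.110483 = 0.9615
Market 0.9867 > fair 0.9615: forward overpriced → cash-and-carry (buy spot, short the forward).
At maturity, profit = |F_mkt − F*| = |0.9867 − 0.9615| = 0.0252 per USD (in CHF)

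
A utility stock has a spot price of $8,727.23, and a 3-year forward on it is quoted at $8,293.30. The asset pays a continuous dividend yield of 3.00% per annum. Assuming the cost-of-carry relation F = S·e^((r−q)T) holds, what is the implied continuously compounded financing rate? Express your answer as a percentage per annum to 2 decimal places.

From F = S·e^((r−q)T): (r − q) = ln(F/S)/T
ln(8293.30/8727.23) = ln(0.950279) = -0.051000
(r − q) = -0.051000 / (3) = -0.017000
r = ln(F/S)/T + q = -0.017000 + 0.0300 = 0.013000
r = 1.30%

1.30%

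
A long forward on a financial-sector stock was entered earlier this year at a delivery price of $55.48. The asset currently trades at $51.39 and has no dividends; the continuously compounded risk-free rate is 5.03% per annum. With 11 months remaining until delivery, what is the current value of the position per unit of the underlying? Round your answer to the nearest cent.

Current fair forward for the remaining 11 months: F = S·e^(r·T), r = 0.0503
F = 51.39 · e^(0.0503 × 11/12) = 51.39 × 1.047188 = 53.8150
Value of long forward = (F − K)·e^(−rT) = (53.8150 − 55.48) · e^(−0.0503·11/12)
= -1.6650 × 0.954939 = -1.59

-$1.59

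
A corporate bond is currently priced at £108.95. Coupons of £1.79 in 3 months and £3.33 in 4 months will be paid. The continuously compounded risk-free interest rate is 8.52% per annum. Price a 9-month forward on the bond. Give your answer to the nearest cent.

£110.82

PV(coupons) I = 1.79·e^(−0.0852·3/12) + 3.33·e^(−0.0852·4/12)
I = 1.7523 + 3.2368 = 4.9891
F = (S − I)·e^(rT) = (108.95 − 4.9891) · e^(0.0852·9/12)
= 103.9609 · e^0.063900 = 103.9609 × 1.065986 = £110.82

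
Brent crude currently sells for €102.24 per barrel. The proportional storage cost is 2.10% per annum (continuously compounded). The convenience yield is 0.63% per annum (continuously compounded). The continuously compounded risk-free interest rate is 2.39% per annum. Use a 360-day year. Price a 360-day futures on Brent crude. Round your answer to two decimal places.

Net carry = r + u − y = 0.0239 + 0.0210 − 0.0063 = 0.0386
F = S·e^((r+u−y)T) = 102.24 · e^(0.0386 × 360/360) = 102.24 · e^0.038600
= 102.24 × 1.039355 = €106.26 per barrel

€106.26 per barrel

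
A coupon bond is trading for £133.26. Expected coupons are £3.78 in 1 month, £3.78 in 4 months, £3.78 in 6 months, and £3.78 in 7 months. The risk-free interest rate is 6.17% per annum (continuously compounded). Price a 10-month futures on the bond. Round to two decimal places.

£124.74

PV(coupons) I = 3.78·e^(−0.0617·1/12) + 3.78·e^(−0.0617·4/12) + 3.78·e^(−0.0617·6/12) + 3.78·e^(−0.0617·7/12)
I = 3.7606 + 3.7031 + 3.6652 + 3.6464 = 14.7753
F = (S − I)·e^(rT) = (133.26 − 14.7753) · e^(0.0617·10/12)
= 118.4847 · e^0.051417 = 118.4847 × 1.052762 = £124.74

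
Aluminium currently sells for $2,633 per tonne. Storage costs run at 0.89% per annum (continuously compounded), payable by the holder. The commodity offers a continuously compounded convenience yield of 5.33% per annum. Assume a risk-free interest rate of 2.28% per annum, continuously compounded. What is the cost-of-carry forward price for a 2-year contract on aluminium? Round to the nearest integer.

Net carry = r + u − y = 0.0228 + 0.0089 − 0.0533 = -0.0216
F = S·e^((r+u−y)T) = 2633 · e^(-0.0216 × 2) = 2633 · e^-0.043200
= 2633 × 0.957720 = $2,522 per tonne

$2,522 per tonne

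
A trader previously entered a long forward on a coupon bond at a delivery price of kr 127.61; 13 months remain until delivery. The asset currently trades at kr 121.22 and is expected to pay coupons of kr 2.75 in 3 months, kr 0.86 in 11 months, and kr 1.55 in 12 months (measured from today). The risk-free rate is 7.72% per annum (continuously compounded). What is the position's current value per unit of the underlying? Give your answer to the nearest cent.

-kr 1.09

PV(remaining coupons) I = 2.75·e^(−0.0772·3/12) + 0.86·e^(−0.0772·11/12) + 1.55·e^(−0.0772·12/12) = 4.9335
Current forward F = (S − I)·e^(rT) = (121.22 − 4.9335)·e^(0.0772·13/12) = 116.2865 × 1.087230 = 126.4302
Value (long) = (F − K)·e^(−rT) = (126.4302 − 127.61) × 0.919768 = -1.0851
Value = -kr 1.09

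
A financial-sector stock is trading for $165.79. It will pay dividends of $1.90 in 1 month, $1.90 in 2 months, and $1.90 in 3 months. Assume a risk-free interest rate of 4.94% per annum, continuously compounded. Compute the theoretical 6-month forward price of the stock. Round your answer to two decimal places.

$164.14

PV(dividends) I = 1.90·e^(−0.0494·1/12) + 1.90·e^(−0.0494·2/12) + 1.90·e^(−0.0494·3/12)
I = 1.8922 + 1.8844 + 1.8767 = 5.6533
F = (S − I)·e^(rT) = (165.79 − 5.6533) · e^(0.0494·6/12)
= 160.1367 · e^0.024700 = 160.1367 × 1.025008 = $164.14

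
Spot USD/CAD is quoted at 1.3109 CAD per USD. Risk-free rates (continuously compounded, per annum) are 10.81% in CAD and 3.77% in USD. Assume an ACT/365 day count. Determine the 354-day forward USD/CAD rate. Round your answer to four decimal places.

1.4035

F = S·e^((r_CAD − r_USD)T) = 1.3109 · e^((0.1081 − 0.0377) × 354/365)
= 1.3109 · e^0.068278 = 1.3109 × 1.070663
F = 1.4035 CAD per USD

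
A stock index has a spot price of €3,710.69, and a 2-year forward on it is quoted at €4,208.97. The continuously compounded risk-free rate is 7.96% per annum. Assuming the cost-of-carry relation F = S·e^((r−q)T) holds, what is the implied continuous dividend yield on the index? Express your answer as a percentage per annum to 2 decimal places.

From F = S·e^((r−q)T): (r − q) = ln(F/S)/T
ln(4208.97/3710.69) = ln(1.134282) = 0.126000
(r − q) = 0.126000 / (2) = 0.063000
q = r − ln(F/S)/T = 0.0796 − 0.063000 = 0.016600
q = 1.66%

1.66%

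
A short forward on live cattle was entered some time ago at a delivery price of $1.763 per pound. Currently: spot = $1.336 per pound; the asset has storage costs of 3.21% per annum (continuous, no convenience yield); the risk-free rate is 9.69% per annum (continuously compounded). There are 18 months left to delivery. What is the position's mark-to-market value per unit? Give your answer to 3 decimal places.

Current fair forward for the remaining 18 months: F = S·e^((r + u)·T), (r + u) = 0.0969 + 0.0321 = 0.1290
F = 1.336 · e^(0.1290 × 18/12) = 1.336 × 1.213489 = 1.6212
Value of long forward = (F − K)·e^(−rT) = (1.6212 − 1.763) · e^(−0.0969·18/12)
= -0.1418 × 0.864720 = -0.123
Short position value = −(long value) = $0.123

$0.123 per pound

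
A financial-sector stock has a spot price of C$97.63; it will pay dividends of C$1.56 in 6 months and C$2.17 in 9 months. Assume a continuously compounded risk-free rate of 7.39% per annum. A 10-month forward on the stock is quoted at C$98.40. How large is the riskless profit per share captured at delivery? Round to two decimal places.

C$1.65 per share

PV(dividends) I = 1.56·e^(−0.0739·6/12) + 2.17·e^(−0.0739·9/12) = 3.5564
Fair forward F* = (S − I)·e^(rT) = (97.63 − 3.5564)·e^0.061583 = 94.0736 × 1.063519 = 100.0491
Market C$98.40 < fair 100.0491: forward underpriced → reverse cash-and-carry (short the stock, invest proceeds at r, pay the dividends, go long the forward).
Profit at T = |F_mkt − F*| = |98.40 − 100.0491| = C$1.65 per share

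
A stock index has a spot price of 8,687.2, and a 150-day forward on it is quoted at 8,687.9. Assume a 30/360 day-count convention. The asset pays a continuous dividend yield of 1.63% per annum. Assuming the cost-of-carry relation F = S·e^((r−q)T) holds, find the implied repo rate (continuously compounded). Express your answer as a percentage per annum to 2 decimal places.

1.65%

From F = S·e^((r−q)T): (r − q) = ln(F/S)/T
ln(8687.9/8687.2) = ln(1.000081) = 0.000081
(r − q) = 0.000081 / (150/360) = 0.000194
r = ln(F/S)/T + q = 0.000194 + 0.0163 = 0.016494
r = 1.65%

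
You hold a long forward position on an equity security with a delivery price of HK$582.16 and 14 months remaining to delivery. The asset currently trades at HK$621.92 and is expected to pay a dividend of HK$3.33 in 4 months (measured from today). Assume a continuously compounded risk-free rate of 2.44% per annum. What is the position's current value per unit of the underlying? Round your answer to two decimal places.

PV(remaining dividends) I = 3.33·e^(−0.0244·4/12) = 3.3030
Current forward F = (S − I)·e^(rT) = (621.92 − 3.3030)·e^(0.0244·14/12) = 618.6170 × 1.028876 = 636.4802
Value (long) = (F − K)·e^(−rT) = (636.4802 − 582.16) × 0.971935 = 52.7957
Value = HK$52.80

HK$52.80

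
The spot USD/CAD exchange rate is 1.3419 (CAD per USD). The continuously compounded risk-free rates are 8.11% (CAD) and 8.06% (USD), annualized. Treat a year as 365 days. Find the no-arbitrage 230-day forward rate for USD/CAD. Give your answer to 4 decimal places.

1.3423

F = S·e^((r_CAD − r_USD)T) = 1.3419 · e^((0.0811 − 0.0806) × 230/365)
= 1.3419 · e^0.000315 = 1.3419 × 1.000315
F = 1.3423 CAD per USD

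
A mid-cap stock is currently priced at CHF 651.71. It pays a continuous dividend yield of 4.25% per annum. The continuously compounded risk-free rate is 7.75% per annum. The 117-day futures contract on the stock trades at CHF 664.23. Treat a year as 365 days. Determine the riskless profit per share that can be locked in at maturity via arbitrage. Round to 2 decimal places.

Fair futures: F* = S·e^(carry·T), with carry = (r − q) = 0.0775 − 0.0425 = 0.0350
F* = 651.71 · e^(0.0350 × 117/365) = 651.71 · e^0.011219 = 651.71 × 1.011282 = CHF 659.0626
Market CHF 664.23 > fair CHF 659.0626: forward overpriced → cash-and-carry (buy spot, short the forward).
At maturity, profit = |F_mkt − F*| = |664.23 − 659.0626| = CHF 5.17 per share

CHF 5.17 per share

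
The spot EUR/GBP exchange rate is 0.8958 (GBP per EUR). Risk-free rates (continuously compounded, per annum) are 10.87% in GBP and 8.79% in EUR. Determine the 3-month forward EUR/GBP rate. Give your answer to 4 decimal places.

F = S·e^((r_GBP − r_EUR)T) = 0.8958 · e^((0.1087 − 0.0879) × 3/12)
= 0.8958 · e^0.005200 = 0.8958 × 1.005214
F = 0.9005 GBP per EUR

0.9005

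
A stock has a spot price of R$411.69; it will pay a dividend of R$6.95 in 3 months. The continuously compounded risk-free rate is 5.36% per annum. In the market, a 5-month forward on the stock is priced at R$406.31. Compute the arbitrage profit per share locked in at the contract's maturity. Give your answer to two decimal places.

PV(dividends) I = 6.95·e^(−0.0536·3/12) = 6.8575
Fair forward F* = (S − I)·e^(rT) = (411.69 − 6.8575)·e^0.022333 = 404.8325 × 1.022584 = 413.9752
Market R$406.31 < fair 413.9752: forward underpriced → reverse cash-and-carry (short the stock, invest proceeds at r, pay the dividends, go long the forward).
Profit at T = |F_mkt − F*| = |406.31 − 413.9752| = R$7.67 per share

R$7.67 per share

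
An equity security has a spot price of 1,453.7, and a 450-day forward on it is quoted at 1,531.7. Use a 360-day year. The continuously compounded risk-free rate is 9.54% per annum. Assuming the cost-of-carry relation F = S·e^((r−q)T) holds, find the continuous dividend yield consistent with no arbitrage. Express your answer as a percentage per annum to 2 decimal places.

5.36%

From F = S·e^((r−q)T): (r − q) = ln(F/S)/T
ln(1531.7/1453.7) = ln(1.053656) = 0.052266
(r − q) = 0.052266 / (450/360) = 0.041813
q = r − ln(F/S)/T = 0.0954 − 0.041813 = 0.053587
q = 5.36%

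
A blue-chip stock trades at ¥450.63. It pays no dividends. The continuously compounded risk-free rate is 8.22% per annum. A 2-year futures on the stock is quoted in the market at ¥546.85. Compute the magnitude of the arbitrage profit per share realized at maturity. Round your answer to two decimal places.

¥15.70 per share

Fair futures: F* = S·e^(carry·T), with carry = r = 0.0822
F* = 450.63 · e^(0.0822 × 2) = 450.63 · e^0.164400 = 450.63 × 1.178686 = ¥531.1513
Market ¥546.85 > fair ¥531.1513: forward overpriced → cash-and-carry (buy spot, short the forward).
At maturity, profit = |F_mkt − F*| = |546.85 − 531.1513| = ¥15.70 per share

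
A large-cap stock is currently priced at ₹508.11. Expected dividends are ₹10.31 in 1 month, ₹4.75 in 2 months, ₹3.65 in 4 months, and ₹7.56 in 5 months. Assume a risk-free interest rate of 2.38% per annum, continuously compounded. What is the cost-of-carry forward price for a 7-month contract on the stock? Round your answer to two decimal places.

PV(dividends) I = 10.31·e^(−0.0238·1/12) + 4.75·e^(−0.0238·2/12) + 3.65·e^(−0.0238·4/12) + 7.56·e^(−0.0238·5/12)
I = 10.2896 + 4.7312 + 3.6212 + 7.4854 = 26.1274
F = (S − I)·e^(rT) = (508.11 − 26.1274) · e^(0.0238·7/12)
= 481.9826 · e^0.013883 = 481.9826 × 1.013980 = ₹488.72

₹488.72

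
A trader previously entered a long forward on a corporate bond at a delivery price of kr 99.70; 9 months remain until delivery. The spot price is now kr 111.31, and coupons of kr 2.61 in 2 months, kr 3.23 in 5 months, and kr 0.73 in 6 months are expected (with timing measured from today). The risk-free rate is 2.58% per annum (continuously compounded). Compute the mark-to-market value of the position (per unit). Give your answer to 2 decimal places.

PV(remaining coupons) I = 2.61·e^(−0.0258·2/12) + 3.23·e^(−0.0258·5/12) + 0.73·e^(−0.0258·6/12) = 6.5149
Current forward F = (S − I)·e^(rT) = (111.31 − 6.5149)·e^(0.0258·9/12) = 104.7951 × 1.019538 = 106.8426
Value (long) = (F − K)·e^(−rT) = (106.8426 − 99.70) × 0.980836 = 7.0057
Value = kr 7.01

kr 7.01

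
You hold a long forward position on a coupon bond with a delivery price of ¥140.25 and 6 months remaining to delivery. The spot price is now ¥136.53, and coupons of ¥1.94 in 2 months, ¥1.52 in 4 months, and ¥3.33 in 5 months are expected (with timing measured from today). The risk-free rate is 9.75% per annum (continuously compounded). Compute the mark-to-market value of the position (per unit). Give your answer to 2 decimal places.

PV(remaining coupons) I = 1.94·e^(−0.0975·2/12) + 1.52·e^(−0.0975·4/12) + 3.33·e^(−0.0975·5/12) = 6.5776
Current forward F = (S − I)·e^(rT) = (136.53 − 6.5776)·e^(0.0975·6/12) = 129.9524 × 1.049958 = 136.4446
Value (long) = (F − K)·e^(−rT) = (136.4446 − 140.25) × 0.952419 = -3.6243
Value = -¥3.62

-¥3.62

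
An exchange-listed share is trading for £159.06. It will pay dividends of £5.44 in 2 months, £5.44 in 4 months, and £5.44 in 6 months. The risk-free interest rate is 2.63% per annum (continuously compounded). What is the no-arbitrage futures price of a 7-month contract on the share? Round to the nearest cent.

£145.09

PV(dividends) I = 5.44·e^(−0.0263·2/12) + 5.44·e^(−0.0263·4/12) + 5.44·e^(−0.0263·6/12)
I = 5.4162 + 5.3925 + 5.3689 = 16.1776
F = (S − I)·e^(rT) = (159.06 − 16.1776) · e^(0.0263·7/12)
= 142.8824 · e^0.015342 = 142.8824 × 1.015460 = £145.09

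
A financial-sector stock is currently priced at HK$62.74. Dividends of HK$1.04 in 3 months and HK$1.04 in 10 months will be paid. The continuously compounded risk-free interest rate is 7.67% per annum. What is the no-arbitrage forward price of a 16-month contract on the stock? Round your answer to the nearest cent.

HK$67.29

PV(dividends) I = 1.04·e^(−0.0767·3/12) + 1.04·e^(−0.0767·10/12)
I = 1.0202 + 0.9756 = 1.9958
F = (S − I)·e^(rT) = (62.74 − 1.9958) · e^(0.0767·16/12)
= 60.7442 · e^0.102267 = 60.7442 × 1.107679 = HK$67.29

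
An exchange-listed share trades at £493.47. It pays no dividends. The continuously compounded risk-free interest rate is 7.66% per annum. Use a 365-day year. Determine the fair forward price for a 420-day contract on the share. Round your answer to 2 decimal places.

£538.94

F = S·e^(rT) = 493.47 · e^(0.0766 × 420/365)
= 493.47 · e^0.088142 = 493.47 × 1.092143
F = £538.94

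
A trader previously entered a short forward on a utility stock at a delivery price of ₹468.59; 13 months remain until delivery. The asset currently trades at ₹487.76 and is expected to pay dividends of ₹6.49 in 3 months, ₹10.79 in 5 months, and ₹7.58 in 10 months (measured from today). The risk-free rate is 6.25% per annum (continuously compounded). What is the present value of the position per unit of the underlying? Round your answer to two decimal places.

-₹25.75

PV(remaining dividends) I = 6.49·e^(−0.0625·3/12) + 10.79·e^(−0.0625·5/12) + 7.58·e^(−0.0625·10/12) = 24.0973
Current forward F = (S − I)·e^(rT) = (487.76 − 24.0973)·e^(0.0625·13/12) = 463.6627 × 1.070053 = 496.1437
Value (long) = (F − K)·e^(−rT) = (496.1437 − 468.59) × 0.934533 = 25.7498
Short position value = −(long value) = -₹25.75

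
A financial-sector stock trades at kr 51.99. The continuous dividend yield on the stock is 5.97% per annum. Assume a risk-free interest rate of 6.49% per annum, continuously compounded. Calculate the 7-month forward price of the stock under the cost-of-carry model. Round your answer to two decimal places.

F = S·e^((r − q)T) = 51.99 · e^((0.0649 − 0.0597) × 7/12)
= 51.99 · e^0.003033 = 51.99 × 1.003038
F = kr 52.15

kr 52.15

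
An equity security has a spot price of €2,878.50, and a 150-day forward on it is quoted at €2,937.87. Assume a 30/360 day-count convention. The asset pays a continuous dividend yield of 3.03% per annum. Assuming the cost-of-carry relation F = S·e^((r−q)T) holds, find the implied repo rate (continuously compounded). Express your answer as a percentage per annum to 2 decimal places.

7.93%

From F = S·e^((r−q)T): (r − q) = ln(F/S)/T
ln(2937.87/2878.50) = ln(1.020625) = 0.020415
(r − q) = 0.020415 / (150/360) = 0.048996
r = ln(F/S)/T + q = 0.048996 + 0.0303 = 0.079296
r = 7.93%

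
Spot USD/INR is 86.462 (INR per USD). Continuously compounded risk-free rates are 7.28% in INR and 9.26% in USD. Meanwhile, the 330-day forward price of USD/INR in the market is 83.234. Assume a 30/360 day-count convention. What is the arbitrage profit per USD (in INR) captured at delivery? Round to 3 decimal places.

1.673 per USD (in INR)

Fair forward: F* = S·e^(carry·T), with carry = (r_INR − r_USD) = 0.0728 − 0.0926 = -0.0198
F* = 86.462 · e^(-0.0198 × 330/360) = 86.462 · e^-0.018150 = 86.462 × 0.982014 = 84.9069
Market 83.234 < fair 84.9069: forward underpriced → reverse cash-and-carry (short spot, go long the forward).
At maturity, profit = |F_mkt − F*| = |83.234 − 84.9069| = 1.673 per USD (in INR)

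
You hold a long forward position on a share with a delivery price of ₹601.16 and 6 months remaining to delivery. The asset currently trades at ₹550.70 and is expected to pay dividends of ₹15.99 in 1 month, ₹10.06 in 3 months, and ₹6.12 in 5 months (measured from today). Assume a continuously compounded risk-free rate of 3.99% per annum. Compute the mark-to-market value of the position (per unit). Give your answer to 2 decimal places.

-₹70.50

PV(remaining dividends) I = 15.99·e^(−0.0399·1/12) + 10.06·e^(−0.0399·3/12) + 6.12·e^(−0.0399·5/12) = 31.9162
Current forward F = (S − I)·e^(rT) = (550.70 − 31.9162)·e^(0.0399·6/12) = 518.7838 × 1.020150 = 529.2373
Value (long) = (F − K)·e^(−rT) = (529.2373 − 601.16) × 0.980248 = -70.5021
Value = -₹70.50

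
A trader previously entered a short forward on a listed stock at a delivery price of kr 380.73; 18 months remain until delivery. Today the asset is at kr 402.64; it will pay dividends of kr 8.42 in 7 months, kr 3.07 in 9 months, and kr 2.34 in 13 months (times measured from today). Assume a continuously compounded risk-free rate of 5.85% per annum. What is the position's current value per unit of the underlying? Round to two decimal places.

-kr 40.62

PV(remaining dividends) I = 8.42·e^(−0.0585·7/12) + 3.07·e^(−0.0585·9/12) + 2.34·e^(−0.0585·13/12) = 13.2720
Current forward F = (S − I)·e^(rT) = (402.64 − 13.2720)·e^(0.0585·18/12) = 389.3680 × 1.091715 = 425.0789
Value (long) = (F − K)·e^(−rT) = (425.0789 − 380.73) × 0.915990 = 40.6231
Short position value = −(long value) = -kr 40.62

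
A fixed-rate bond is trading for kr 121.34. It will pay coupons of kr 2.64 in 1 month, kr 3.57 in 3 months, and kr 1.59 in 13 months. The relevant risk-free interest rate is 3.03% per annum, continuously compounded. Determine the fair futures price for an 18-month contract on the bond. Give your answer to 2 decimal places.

PV(coupons) I = 2.64·e^(−0.0303·1/12) + 3.57·e^(−0.0303·3/12) + 1.59·e^(−0.0303·13/12)
I = 2.6333 + 3.5431 + 1.5387 = 7.7151
F = (S − I)·e^(rT) = (121.34 − 7.7151) · e^(0.0303·18/12)
= 113.6249 · e^0.045450 = 113.6249 × 1.046499 = kr 118.91

kr 118.91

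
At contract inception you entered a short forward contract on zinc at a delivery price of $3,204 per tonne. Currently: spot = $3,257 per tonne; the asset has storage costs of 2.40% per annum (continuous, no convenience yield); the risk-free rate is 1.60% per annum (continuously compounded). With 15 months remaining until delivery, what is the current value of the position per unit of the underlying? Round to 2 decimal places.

-$215.63 per tonne

Current fair forward for the remaining 15 months: F = S·e^((r + u)·T), (r + u) = 0.0160 + 0.0240 = 0.0400
F = 3257 · e^(0.0400 × 15/12) = 3257 × 1.05127110 = 3423.9900
Value of long forward = (F − K)·e^(−rT) = (3423.9900 − 3204) · e^(−0.0160·15/12)
= 219.9900 × 0.98019867 = 215.63
Short position value = −(long value) = -$215.63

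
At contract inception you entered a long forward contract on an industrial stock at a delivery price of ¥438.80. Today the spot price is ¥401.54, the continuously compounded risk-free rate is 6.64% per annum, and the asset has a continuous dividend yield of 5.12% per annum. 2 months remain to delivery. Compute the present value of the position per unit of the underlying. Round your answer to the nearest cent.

-¥35.84

Current fair forward for the remaining 2 months: F = S·e^((r − q)·T), (r − q) = 0.0664 − 0.0512 = 0.0152
F = 401.54 · e^(0.0152 × 2/12) = 401.54 × 1.002537 = 402.5587
Value of long forward = (F − K)·e^(−rT) = (402.5587 − 438.80) · e^(−0.0664·2/12)
= -36.2413 × 0.988994 = -35.84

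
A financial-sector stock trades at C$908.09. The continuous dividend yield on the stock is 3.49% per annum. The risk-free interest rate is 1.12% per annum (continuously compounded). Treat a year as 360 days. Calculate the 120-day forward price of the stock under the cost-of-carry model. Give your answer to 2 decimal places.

F = S·e^((r − q)T) = 908.09 · e^((0.0112 − 0.0349) × 120/360)
= 908.09 · e^-0.007900 = 908.09 × 0.992131
F = C$900.94

C$900.94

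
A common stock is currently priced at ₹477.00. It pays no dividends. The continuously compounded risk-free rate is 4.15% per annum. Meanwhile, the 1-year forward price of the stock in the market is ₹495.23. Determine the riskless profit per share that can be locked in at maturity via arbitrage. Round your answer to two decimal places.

Fair forward: F* = S·e^(carry·T), with carry = r = 0.0415
F* = 477.00 · e^(0.0415 × 1) = 477.00 · e^0.041500 = 477.00 × 1.042373 = ₹497.2119
Market ₹495.23 < fair ₹497.2119: forward underpriced → reverse cash-and-carry (short spot, go long the forward).
At maturity, profit = |F_mkt − F*| = |495.23 − 497.2119| = ₹1.98 per share

₹1.98 per share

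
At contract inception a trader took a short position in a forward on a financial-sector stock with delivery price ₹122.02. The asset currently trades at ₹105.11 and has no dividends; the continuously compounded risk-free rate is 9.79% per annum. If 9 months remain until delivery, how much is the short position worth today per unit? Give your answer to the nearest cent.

₹8.27

Current fair forward for the remaining 9 months: F = S·e^(r·T), r = 0.0979
F = 105.11 · e^(0.0979 × 9/12) = 105.11 × 1.076188 = 113.1181
Value of long forward = (F − K)·e^(−rT) = (113.1181 − 122.02) · e^(−0.0979·9/12)
= -8.9019 × 0.929206 = -8.27
Short position value = −(long value) = ₹8.27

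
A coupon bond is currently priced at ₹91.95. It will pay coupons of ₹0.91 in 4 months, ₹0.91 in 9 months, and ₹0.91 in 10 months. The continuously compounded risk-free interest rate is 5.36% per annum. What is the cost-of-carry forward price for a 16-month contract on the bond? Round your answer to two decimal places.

PV(coupons) I = 0.91·e^(−0.0536·4/12) + 0.91·e^(−0.0536·9/12) + 0.91·e^(−0.0536·10/12)
I = 0.8939 + 0.8741 + 0.8702 = 2.6382
F = (S − I)·e^(rT) = (91.95 − 2.6382) · e^(0.0536·16/12)
= 89.3118 · e^0.071467 = 89.3118 × 1.074083 = ₹95.93

₹95.93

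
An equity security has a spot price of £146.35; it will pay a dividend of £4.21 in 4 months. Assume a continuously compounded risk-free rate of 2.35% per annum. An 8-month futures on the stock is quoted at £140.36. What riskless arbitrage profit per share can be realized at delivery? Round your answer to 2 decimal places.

£4.06 per share

PV(dividends) I = 4.21·e^(−0.0235·4/12) = 4.1772
Fair futures F* = (S − I)·e^(rT) = (146.35 − 4.1772)·e^0.015667 = 142.1728 × 1.015790 = 144.4177
Market £140.36 < fair 144.4177: forward underpriced → reverse cash-and-carry (short the stock, invest proceeds at r, pay the dividends, go long the forward).
Profit at T = |F_mkt − F*| = |140.36 − 144.4177| = £4.06 per share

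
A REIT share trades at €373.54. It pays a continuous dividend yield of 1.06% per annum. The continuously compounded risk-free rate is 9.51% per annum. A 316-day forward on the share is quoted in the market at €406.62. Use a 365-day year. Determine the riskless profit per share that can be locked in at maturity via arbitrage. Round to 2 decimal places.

€4.73 per share

Fair forward: F* = S·e^(carry·T), with carry = (r − q) = 0.0951 − 0.0106 = 0.0845
F* = 373.54 · e^(0.0845 × 316/365) = 373.54 · e^0.073156 = 373.54 × 1.075898 = €401.8909
Market €406.62 > fair €401.8909: forward overpriced → cash-and-carry (buy spot, short the forward).
At maturity, profit = |F_mkt − F*| = |406.62 − 401.8909| = €4.73 per share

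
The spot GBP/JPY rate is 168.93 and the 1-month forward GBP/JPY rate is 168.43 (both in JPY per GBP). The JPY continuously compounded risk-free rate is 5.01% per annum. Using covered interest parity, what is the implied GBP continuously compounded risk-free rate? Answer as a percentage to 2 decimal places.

F = S·e^((r_JPY − r_GBP)T) ⇒ r_GBP = r_JPY − ln(F/S)/T
ln(168.43/168.93) = -0.002964; /(1/12) = -0.035568
r_GBP = 0.0501 + 0.035568 = 0.085668
r_GBP = 8.57%

8.57%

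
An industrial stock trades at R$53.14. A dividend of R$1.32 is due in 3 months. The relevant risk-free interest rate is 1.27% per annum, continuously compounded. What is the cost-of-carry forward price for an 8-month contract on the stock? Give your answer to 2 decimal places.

PV(dividends) I = 1.32·e^(−0.0127·3/12)
I = 1.3158
F = (S − I)·e^(rT) = (53.14 − 1.3158) · e^(0.0127·8/12)
= 51.8242 · e^0.008467 = 51.8242 × 1.008503 = R$52.26

R$52.26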